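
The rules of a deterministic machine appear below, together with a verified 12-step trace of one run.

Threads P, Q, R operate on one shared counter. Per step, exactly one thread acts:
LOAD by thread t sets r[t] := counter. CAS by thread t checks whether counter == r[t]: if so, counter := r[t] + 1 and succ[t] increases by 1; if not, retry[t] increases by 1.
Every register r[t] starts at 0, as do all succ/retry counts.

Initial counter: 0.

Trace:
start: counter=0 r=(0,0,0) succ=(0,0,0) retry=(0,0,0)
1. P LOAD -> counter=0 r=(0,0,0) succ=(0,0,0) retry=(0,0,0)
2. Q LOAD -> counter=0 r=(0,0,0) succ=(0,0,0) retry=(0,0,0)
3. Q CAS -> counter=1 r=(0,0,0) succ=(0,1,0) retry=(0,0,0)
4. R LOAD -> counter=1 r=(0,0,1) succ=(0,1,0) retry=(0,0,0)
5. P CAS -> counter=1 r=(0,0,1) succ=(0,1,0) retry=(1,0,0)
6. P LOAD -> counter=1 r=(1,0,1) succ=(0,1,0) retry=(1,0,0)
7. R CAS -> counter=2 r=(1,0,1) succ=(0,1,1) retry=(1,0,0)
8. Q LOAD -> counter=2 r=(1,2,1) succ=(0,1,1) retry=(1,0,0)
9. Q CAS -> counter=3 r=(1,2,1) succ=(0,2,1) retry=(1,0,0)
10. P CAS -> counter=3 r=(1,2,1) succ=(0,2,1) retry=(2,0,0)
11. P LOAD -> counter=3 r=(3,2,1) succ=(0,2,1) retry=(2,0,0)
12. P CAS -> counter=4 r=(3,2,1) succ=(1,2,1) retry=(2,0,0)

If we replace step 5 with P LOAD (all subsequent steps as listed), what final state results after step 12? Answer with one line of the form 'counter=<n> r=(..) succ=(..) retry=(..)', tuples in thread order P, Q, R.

(re-executing from step 5 with the substitution; state before step 5: counter=1 r=(0,0,1) succ=(0,1,0) retry=(0,0,0))
5. P LOAD -> counter=1 r=(1,0,1) succ=(0,1,0) retry=(0,0,0)
6. P LOAD -> counter=1 r=(1,0,1) succ=(0,1,0) retry=(0,0,0)
7. R CAS -> counter=2 r=(1,0,1) succ=(0,1,1) retry=(0,0,0)
8. Q LOAD -> counter=2 r=(1,2,1) succ=(0,1,1) retry=(0,0,0)
9. Q CAS -> counter=3 r=(1,2,1) succ=(0,2,1) retry=(0,0,0)
10. P CAS -> counter=3 r=(1,2,1) succ=(0,2,1) retry=(1,0,0)
11. P LOAD -> counter=3 r=(3,2,1) succ=(0,2,1) retry=(1,0,0)
12. P CAS -> counter=4 r=(3,2,1) succ=(1,2,1) retry=(1,0,0)

counter=4 r=(3,2,1) succ=(1,2,1) retry=(1,0,0)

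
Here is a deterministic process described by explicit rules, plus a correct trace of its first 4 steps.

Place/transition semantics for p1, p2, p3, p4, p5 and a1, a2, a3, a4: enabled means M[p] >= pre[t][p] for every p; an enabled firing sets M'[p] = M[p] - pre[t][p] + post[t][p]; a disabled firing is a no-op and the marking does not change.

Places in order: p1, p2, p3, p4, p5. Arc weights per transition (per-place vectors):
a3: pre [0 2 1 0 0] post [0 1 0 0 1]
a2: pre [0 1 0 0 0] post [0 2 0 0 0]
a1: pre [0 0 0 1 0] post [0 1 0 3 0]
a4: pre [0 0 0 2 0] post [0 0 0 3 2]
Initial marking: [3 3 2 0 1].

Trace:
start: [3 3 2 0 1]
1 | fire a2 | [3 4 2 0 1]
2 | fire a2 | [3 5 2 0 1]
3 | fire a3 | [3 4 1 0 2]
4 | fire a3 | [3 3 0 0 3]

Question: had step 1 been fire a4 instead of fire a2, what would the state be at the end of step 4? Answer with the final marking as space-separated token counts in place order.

3 2 0 0 3

(re-executing from step 1 with the substitution; state before step 1: [3 3 2 0 1])
1 | fire a4 | [3 3 2 0 1]
2 | fire a2 | [3 4 2 0 1]
3 | fire a3 | [3 3 1 0 2]
4 | fire a3 | [3 2 0 0 3]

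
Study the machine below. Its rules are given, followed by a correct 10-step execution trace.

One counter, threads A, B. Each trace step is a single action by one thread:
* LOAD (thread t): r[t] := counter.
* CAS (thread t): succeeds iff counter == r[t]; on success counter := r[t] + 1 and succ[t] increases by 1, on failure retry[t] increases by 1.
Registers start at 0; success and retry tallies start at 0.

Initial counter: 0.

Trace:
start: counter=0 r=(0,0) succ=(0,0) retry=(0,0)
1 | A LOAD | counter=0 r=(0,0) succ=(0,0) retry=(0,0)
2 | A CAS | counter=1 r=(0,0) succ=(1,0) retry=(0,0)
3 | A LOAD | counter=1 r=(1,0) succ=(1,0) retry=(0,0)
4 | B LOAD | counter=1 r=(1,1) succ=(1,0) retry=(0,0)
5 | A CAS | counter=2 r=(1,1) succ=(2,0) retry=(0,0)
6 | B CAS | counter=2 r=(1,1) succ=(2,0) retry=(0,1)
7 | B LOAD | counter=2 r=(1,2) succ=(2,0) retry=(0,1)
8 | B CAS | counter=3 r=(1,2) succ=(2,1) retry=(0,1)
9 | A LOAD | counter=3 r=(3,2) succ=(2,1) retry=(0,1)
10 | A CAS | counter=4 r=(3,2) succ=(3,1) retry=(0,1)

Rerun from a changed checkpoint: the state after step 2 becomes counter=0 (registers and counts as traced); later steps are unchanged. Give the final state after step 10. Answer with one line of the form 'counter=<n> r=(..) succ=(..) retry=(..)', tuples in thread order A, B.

counter=3 r=(2,1) succ=(3,1) retry=(0,1)

state after step 2 := counter=0 r=(0,0) succ=(1,0) retry=(0,0)
3 | A LOAD | counter=0 r=(0,0) succ=(1,0) retry=(0,0)
4 | B LOAD | counter=0 r=(0,0) succ=(1,0) retry=(0,0)
5 | A CAS | counter=1 r=(0,0) succ=(2,0) retry=(0,0)
6 | B CAS | counter=1 r=(0,0) succ=(2,0) retry=(0,1)
7 | B LOAD | counter=1 r=(0,1) succ=(2,0) retry=(0,1)
8 | B CAS | counter=2 r=(0,1) succ=(2,1) retry=(0,1)
9 | A LOAD | counter=2 r=(2,1) succ=(2,1) retry=(0,1)
10 | A CAS | counter=3 r=(2,1) succ=(3,1) retry=(0,1)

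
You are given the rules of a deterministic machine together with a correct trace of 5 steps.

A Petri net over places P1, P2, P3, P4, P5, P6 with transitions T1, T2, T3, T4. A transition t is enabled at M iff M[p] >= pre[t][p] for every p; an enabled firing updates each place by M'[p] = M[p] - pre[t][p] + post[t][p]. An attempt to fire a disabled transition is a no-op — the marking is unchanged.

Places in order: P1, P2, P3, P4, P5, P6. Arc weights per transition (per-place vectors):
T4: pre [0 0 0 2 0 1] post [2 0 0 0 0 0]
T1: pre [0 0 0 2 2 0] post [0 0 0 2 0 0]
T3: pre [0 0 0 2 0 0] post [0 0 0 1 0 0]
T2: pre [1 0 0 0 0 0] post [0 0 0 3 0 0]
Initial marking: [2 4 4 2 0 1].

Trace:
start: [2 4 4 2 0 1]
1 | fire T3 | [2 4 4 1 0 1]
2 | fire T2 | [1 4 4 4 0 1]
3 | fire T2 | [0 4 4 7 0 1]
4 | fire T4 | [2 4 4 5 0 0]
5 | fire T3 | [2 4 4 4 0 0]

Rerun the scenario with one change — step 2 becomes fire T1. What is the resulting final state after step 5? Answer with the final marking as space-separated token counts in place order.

(re-executing from step 2 with the substitution; state before step 2: [2 4 4 1 0 1])
2 | fire T1 | [2 4 4 1 0 1]
3 | fire T2 | [1 4 4 4 0 1]
4 | fire T4 | [3 4 4 2 0 0]
5 | fire T3 | [3 4 4 1 0 0]

3 4 4 1 0 0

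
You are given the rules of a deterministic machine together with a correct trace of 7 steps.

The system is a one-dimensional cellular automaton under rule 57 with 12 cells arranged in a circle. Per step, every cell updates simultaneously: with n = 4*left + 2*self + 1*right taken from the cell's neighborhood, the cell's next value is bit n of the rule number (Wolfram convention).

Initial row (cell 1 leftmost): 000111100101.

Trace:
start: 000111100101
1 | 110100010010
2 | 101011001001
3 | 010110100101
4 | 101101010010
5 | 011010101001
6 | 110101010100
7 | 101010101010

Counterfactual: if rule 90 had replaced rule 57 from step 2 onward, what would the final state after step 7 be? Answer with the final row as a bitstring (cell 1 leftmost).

(re-executing steps 2..7 under rule 90; state before step 2: 110100010010)
2 | 110010101100
3 | 111100001111
4 | 000110011000
5 | 001111111100
6 | 011000000110
7 | 111100001111

111100001111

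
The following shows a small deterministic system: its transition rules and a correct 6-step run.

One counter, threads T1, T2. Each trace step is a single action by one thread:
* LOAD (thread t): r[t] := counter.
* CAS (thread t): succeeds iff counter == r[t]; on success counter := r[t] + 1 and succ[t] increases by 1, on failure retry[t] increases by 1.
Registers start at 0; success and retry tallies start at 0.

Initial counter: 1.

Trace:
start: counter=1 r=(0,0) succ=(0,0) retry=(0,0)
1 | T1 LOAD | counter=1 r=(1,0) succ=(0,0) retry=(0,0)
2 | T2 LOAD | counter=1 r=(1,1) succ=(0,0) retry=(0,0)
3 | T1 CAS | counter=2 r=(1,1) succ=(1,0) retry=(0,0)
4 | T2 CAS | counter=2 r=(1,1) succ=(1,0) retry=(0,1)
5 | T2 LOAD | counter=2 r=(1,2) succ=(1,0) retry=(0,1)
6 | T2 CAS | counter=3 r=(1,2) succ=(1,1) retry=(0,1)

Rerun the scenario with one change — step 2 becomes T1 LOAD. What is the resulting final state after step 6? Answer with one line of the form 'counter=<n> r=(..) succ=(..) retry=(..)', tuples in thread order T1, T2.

(re-executing from step 2 with the substitution; state before step 2: counter=1 r=(1,0) succ=(0,0) retry=(0,0))
2 | T1 LOAD | counter=1 r=(1,0) succ=(0,0) retry=(0,0)
3 | T1 CAS | counter=2 r=(1,0) succ=(1,0) retry=(0,0)
4 | T2 CAS | counter=2 r=(1,0) succ=(1,0) retry=(0,1)
5 | T2 LOAD | counter=2 r=(1,2) succ=(1,0) retry=(0,1)
6 | T2 CAS | counter=3 r=(1,2) succ=(1,1) retry=(0,1)

counter=3 r=(1,2) succ=(1,1) retry=(0,1)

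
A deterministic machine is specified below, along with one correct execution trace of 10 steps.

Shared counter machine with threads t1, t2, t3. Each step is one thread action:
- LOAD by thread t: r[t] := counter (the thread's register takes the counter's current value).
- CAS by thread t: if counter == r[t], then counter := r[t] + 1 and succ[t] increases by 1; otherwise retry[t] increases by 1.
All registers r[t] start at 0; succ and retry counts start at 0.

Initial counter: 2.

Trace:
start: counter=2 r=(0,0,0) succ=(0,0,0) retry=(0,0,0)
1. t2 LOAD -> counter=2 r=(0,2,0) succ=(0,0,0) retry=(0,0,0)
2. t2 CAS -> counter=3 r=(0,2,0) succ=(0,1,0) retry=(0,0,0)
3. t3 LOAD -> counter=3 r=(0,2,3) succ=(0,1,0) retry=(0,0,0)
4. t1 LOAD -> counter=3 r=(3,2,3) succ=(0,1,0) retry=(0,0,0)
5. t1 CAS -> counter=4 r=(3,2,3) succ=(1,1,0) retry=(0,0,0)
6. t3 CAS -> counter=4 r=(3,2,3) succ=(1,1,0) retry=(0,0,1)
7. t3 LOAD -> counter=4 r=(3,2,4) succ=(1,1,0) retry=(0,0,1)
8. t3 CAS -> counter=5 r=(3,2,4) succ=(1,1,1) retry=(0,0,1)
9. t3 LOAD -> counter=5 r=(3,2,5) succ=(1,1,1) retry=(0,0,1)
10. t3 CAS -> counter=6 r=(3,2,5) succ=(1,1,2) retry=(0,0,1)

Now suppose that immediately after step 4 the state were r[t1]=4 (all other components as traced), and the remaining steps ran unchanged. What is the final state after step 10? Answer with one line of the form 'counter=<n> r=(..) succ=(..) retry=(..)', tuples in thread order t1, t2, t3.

counter=6 r=(4,2,5) succ=(0,1,3) retry=(1,0,0)

state after step 4 := counter=3 r=(4,2,3) succ=(0,1,0) retry=(0,0,0)
5. t1 CAS -> counter=3 r=(4,2,3) succ=(0,1,0) retry=(1,0,0)
6. t3 CAS -> counter=4 r=(4,2,3) succ=(0,1,1) retry=(1,0,0)
7. t3 LOAD -> counter=4 r=(4,2,4) succ=(0,1,1) retry=(1,0,0)
8. t3 CAS -> counter=5 r=(4,2,4) succ=(0,1,2) retry=(1,0,0)
9. t3 LOAD -> counter=5 r=(4,2,5) succ=(0,1,2) retry=(1,0,0)
10. t3 CAS -> counter=6 r=(4,2,5) succ=(0,1,3) retry=(1,0,0)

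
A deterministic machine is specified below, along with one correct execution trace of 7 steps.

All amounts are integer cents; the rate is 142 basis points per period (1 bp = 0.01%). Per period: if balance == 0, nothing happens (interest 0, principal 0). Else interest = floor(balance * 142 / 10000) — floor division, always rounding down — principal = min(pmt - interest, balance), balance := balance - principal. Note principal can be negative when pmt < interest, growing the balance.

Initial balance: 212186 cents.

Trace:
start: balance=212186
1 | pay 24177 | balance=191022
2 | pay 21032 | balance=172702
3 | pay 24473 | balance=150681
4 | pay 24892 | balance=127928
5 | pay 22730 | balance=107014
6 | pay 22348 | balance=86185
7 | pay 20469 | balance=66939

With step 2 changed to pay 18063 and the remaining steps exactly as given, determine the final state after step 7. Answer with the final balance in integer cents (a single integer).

70125

(re-executing from step 2 with the substitution; state before step 2: balance=191022)
2 | pay 18063 | balance=175671
3 | pay 24473 | balance=153692
4 | pay 24892 | balance=130982
5 | pay 22730 | balance=110111
6 | pay 22348 | balance=89326
7 | pay 20469 | balance=70125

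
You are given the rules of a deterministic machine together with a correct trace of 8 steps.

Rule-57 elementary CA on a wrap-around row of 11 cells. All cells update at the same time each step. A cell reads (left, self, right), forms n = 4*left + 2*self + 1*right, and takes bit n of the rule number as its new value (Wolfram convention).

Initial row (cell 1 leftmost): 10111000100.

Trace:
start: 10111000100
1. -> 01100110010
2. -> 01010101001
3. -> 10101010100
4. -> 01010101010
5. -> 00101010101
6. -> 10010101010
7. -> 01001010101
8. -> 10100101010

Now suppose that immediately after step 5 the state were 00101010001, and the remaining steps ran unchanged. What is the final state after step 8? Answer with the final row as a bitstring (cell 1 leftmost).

state after step 5 := 00101010001
6. -> 10010101100
7. -> 01001011010
8. -> 00100110101

00100110101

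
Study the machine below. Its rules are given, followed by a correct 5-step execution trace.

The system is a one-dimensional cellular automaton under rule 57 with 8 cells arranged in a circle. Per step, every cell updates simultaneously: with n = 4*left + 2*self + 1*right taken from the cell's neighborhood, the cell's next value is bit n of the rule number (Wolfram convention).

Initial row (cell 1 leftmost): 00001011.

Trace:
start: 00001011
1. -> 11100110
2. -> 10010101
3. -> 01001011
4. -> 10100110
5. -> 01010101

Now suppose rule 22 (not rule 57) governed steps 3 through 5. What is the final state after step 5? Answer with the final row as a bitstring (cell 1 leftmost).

(re-executing steps 3..5 under rule 22; state before step 3: 10010101)
3. -> 01110100
4. -> 10000110
5. -> 11001000

11001000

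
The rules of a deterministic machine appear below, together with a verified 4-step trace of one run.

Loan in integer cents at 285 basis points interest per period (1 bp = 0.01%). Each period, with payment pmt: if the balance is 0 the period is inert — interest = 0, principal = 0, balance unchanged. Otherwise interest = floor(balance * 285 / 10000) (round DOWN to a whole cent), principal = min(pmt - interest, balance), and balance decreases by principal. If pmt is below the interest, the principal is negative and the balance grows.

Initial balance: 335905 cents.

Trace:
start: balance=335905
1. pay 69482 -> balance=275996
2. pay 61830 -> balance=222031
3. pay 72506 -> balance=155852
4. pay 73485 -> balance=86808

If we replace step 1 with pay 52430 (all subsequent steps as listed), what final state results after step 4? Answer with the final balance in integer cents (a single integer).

105360

(re-executing from step 1 with the substitution; state before step 1: balance=335905)
1. pay 52430 -> balance=293048
2. pay 61830 -> balance=239569
3. pay 72506 -> balance=173890
4. pay 73485 -> balance=105360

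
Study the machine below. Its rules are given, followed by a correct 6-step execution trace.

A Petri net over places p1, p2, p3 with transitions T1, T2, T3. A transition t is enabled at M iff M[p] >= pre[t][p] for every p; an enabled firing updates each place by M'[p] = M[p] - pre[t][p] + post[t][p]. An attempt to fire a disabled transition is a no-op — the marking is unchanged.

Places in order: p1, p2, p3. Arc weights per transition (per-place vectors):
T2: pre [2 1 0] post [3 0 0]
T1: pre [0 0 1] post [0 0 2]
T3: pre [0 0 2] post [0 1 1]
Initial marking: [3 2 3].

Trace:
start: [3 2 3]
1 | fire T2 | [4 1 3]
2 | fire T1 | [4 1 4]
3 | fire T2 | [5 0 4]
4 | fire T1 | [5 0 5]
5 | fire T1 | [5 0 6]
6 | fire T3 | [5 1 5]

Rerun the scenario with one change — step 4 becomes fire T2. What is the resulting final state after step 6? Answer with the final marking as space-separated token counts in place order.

(re-executing from step 4 with the substitution; state before step 4: [5 0 4])
4 | fire T2 | [5 0 4]
5 | fire T1 | [5 0 5]
6 | fire T3 | [5 1 4]

5 1 4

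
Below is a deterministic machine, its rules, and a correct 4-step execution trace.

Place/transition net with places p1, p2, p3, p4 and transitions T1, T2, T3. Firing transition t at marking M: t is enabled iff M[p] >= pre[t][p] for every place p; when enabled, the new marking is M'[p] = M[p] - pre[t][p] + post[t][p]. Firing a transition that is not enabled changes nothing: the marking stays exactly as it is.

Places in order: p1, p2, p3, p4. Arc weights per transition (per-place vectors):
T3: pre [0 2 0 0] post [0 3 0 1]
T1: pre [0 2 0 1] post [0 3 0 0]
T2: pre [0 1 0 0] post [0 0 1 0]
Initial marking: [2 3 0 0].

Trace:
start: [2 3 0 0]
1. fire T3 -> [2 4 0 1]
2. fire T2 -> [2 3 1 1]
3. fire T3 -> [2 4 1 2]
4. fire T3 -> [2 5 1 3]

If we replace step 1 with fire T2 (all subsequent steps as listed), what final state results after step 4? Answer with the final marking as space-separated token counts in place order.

(re-executing from step 1 with the substitution; state before step 1: [2 3 0 0])
1. fire T2 -> [2 2 1 0]
2. fire T2 -> [2 1 2 0]
3. fire T3 -> [2 1 2 0]
4. fire T3 -> [2 1 2 0]

2 1 2 0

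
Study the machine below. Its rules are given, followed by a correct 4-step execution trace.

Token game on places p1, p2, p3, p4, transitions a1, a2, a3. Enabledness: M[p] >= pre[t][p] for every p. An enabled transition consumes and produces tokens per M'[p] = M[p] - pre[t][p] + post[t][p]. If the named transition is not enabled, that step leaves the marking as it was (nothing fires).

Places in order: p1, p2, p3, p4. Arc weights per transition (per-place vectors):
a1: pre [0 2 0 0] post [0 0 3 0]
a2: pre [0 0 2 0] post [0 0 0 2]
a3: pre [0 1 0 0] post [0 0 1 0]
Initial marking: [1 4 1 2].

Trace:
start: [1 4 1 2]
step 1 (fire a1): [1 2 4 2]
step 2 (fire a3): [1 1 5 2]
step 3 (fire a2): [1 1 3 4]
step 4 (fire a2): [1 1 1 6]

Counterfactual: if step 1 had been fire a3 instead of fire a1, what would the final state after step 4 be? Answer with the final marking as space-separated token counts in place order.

1 2 1 4

(re-executing from step 1 with the substitution; state before step 1: [1 4 1 2])
step 1 (fire a3): [1 3 2 2]
step 2 (fire a3): [1 2 3 2]
step 3 (fire a2): [1 2 1 4]
step 4 (fire a2): [1 2 1 4]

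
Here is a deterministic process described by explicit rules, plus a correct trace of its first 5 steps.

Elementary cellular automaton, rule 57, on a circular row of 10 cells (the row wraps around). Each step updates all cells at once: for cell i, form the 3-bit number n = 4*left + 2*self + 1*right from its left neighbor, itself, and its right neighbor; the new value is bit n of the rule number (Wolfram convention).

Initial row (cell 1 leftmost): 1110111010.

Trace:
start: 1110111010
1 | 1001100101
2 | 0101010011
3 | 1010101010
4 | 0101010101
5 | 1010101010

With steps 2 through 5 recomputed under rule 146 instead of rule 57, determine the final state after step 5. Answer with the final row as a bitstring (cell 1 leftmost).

0001100000

(re-executing steps 2..5 under rule 146; state before step 2: 1001100101)
2 | 0110011000
3 | 1001100100
4 | 0110011011
5 | 0001100000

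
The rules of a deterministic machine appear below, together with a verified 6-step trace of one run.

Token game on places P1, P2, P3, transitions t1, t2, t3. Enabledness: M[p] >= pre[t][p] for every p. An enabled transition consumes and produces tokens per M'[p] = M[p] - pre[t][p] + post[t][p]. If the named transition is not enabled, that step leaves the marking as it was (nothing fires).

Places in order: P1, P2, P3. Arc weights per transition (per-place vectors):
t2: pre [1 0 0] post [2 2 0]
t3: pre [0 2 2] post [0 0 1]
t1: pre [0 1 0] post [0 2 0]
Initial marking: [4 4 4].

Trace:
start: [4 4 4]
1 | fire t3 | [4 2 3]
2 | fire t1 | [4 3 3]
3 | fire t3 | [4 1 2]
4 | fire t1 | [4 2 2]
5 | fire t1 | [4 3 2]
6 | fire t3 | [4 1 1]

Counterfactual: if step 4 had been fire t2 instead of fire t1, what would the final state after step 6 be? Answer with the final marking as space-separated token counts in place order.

5 2 1

(re-executing from step 4 with the substitution; state before step 4: [4 1 2])
4 | fire t2 | [5 3 2]
5 | fire t1 | [5 4 2]
6 | fire t3 | [5 2 1]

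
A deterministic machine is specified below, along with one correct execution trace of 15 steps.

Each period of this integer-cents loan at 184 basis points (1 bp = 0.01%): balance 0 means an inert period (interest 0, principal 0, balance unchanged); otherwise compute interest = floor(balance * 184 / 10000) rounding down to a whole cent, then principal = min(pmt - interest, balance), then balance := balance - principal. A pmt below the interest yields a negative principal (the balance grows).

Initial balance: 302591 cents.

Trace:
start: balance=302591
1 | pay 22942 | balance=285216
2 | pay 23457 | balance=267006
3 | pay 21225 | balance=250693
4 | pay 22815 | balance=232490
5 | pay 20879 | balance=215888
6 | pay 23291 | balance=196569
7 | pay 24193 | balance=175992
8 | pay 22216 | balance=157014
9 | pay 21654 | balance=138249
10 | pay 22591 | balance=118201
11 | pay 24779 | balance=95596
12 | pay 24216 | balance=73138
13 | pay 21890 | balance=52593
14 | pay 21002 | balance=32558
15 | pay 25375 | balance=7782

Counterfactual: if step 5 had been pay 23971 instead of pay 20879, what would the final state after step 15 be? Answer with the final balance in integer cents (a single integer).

4072

(re-executing from step 5 with the substitution; state before step 5: balance=232490)
5 | pay 23971 | balance=212796
6 | pay 23291 | balance=193420
7 | pay 24193 | balance=172785
8 | pay 22216 | balance=153748
9 | pay 21654 | balance=134922
10 | pay 22591 | balance=114813
11 | pay 24779 | balance=92146
12 | pay 24216 | balance=69625
13 | pay 21890 | balance=49016
14 | pay 21002 | balance=28915
15 | pay 25375 | balance=4072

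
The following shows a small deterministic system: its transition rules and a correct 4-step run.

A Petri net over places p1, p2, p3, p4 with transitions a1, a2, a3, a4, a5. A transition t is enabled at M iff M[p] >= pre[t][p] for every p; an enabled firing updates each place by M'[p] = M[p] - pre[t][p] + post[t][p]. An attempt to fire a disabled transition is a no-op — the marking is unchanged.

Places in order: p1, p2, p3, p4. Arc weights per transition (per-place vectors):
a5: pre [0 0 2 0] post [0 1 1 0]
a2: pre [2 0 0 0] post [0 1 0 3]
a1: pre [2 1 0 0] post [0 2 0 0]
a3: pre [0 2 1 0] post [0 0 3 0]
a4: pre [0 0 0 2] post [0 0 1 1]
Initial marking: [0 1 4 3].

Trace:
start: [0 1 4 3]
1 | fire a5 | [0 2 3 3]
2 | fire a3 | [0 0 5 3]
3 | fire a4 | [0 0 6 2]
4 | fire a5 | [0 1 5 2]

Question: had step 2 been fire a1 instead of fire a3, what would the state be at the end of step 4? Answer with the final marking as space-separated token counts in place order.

(re-executing from step 2 with the substitution; state before step 2: [0 2 3 3])
2 | fire a1 | [0 2 3 3]
3 | fire a4 | [0 2 4 2]
4 | fire a5 | [0 3 3 2]

0 3 3 2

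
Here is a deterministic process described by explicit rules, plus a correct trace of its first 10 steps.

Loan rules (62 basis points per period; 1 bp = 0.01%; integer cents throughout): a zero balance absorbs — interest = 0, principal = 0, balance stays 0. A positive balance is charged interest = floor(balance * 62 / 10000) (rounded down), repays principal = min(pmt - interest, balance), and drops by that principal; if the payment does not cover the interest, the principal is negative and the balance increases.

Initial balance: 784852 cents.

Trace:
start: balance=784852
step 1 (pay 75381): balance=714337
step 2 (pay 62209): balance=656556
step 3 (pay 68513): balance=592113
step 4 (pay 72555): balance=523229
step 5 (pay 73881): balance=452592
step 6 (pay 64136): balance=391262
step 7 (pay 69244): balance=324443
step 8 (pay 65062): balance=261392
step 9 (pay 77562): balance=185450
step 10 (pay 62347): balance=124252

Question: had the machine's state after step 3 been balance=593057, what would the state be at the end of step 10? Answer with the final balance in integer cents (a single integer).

125235

state after step 3 := balance=593057
step 4 (pay 72555): balance=524178
step 5 (pay 73881): balance=453546
step 6 (pay 64136): balance=392221
step 7 (pay 69244): balance=325408
step 8 (pay 65062): balance=262363
step 9 (pay 77562): balance=186427
step 10 (pay 62347): balance=125235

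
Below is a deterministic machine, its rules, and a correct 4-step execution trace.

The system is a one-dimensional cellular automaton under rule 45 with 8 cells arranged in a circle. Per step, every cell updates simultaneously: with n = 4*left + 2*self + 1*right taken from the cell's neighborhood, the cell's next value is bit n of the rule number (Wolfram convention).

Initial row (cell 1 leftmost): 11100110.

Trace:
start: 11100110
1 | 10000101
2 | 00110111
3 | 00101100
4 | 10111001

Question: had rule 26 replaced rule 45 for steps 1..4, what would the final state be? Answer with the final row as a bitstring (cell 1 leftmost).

10111001

(re-executing steps 1..4 under rule 26; state before step 1: 11100110)
1 | 10011100
2 | 01110011
3 | 01001110
4 | 10111001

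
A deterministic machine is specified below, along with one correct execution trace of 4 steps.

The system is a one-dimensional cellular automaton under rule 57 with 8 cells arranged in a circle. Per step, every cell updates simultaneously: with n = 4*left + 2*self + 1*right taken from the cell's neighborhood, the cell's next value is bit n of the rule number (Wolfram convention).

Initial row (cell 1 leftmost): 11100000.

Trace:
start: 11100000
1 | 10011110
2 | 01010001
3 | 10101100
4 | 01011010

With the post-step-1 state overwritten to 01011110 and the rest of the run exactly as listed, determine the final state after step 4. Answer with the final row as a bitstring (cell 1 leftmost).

01011010

state after step 1 := 01011110
2 | 00110001
3 | 10101100
4 | 01011010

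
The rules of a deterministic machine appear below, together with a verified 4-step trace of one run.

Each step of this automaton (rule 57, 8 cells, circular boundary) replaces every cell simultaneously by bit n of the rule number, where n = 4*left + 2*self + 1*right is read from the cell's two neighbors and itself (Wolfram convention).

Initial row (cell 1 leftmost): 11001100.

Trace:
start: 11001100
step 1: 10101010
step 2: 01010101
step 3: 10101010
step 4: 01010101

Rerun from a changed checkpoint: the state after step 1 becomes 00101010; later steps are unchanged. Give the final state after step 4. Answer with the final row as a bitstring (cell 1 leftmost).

state after step 1 := 00101010
step 2: 10010101
step 3: 01001011
step 4: 10100110

10100110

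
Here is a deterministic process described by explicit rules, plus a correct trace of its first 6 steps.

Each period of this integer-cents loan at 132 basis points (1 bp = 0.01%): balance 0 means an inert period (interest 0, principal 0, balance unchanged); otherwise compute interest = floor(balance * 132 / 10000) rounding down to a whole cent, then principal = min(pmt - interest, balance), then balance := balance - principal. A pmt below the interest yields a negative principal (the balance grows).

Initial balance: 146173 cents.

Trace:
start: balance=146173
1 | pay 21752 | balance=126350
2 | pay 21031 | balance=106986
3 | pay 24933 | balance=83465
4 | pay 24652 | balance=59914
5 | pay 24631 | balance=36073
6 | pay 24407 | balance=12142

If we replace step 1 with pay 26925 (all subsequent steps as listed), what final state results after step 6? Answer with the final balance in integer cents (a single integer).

(re-executing from step 1 with the substitution; state before step 1: balance=146173)
1 | pay 26925 | balance=121177
2 | pay 21031 | balance=101745
3 | pay 24933 | balance=78155
4 | pay 24652 | balance=54534
5 | pay 24631 | balance=30622
6 | pay 24407 | balance=6619

6619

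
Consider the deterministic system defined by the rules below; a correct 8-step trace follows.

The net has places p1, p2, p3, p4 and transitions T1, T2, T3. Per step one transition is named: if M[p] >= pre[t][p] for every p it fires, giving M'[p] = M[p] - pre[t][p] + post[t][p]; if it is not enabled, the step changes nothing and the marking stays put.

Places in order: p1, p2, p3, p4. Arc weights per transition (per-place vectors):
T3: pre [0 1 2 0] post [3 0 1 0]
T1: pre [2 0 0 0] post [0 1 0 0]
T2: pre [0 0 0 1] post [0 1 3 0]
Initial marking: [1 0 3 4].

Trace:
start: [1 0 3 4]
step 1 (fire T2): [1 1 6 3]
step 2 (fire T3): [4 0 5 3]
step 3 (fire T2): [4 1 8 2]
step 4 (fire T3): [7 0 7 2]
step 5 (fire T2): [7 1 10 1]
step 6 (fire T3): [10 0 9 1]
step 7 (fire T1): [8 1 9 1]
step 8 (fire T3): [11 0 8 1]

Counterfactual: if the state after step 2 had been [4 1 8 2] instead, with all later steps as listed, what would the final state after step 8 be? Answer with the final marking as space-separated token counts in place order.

11 1 11 0

state after step 2 := [4 1 8 2]
step 3 (fire T2): [4 2 11 1]
step 4 (fire T3): [7 1 10 1]
step 5 (fire T2): [7 2 13 0]
step 6 (fire T3): [10 1 12 0]
step 7 (fire T1): [8 2 12 0]
step 8 (fire T3): [11 1 11 0]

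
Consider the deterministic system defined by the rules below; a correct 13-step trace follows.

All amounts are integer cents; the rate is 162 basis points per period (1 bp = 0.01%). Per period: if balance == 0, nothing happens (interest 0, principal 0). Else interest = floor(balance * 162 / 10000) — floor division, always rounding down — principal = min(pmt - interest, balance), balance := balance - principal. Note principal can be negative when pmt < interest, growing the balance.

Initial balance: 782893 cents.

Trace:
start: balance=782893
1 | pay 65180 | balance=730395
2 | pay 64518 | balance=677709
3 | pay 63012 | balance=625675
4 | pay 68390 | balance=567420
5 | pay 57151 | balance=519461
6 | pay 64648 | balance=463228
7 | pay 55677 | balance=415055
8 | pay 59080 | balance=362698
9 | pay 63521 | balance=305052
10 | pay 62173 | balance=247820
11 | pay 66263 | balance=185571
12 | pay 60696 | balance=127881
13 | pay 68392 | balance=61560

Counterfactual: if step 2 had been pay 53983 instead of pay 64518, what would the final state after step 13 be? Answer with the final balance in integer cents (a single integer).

74133

(re-executing from step 2 with the substitution; state before step 2: balance=730395)
2 | pay 53983 | balance=688244
3 | pay 63012 | balance=636381
4 | pay 68390 | balance=578300
5 | pay 57151 | balance=530517
6 | pay 64648 | balance=474463
7 | pay 55677 | balance=426472
8 | pay 59080 | balance=374300
9 | pay 63521 | balance=316842
10 | pay 62173 | balance=259801
11 | pay 66263 | balance=197746
12 | pay 60696 | balance=140253
13 | pay 68392 | balance=74133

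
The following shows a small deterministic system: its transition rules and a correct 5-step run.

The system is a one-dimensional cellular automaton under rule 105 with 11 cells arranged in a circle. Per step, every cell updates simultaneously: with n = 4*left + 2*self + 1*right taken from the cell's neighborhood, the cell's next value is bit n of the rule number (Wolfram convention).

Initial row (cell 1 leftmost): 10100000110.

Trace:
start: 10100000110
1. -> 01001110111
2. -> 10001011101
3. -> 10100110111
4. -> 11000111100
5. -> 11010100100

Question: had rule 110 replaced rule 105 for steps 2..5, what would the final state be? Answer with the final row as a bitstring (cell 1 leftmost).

01000110111

(re-executing steps 2..5 under rule 110; state before step 2: 01001110111)
2. -> 11011011101
3. -> 01111110111
4. -> 11000011101
5. -> 01000110111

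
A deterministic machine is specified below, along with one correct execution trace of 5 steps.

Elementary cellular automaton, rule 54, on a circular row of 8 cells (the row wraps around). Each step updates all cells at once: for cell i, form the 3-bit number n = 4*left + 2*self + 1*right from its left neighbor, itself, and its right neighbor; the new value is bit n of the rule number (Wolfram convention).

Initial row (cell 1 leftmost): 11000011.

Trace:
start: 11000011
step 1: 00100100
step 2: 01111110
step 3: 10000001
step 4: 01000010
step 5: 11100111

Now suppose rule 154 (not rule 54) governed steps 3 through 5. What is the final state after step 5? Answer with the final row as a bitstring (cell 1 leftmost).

(re-executing steps 3..5 under rule 154; state before step 3: 01111110)
step 3: 11111101
step 4: 11111001
step 5: 11110111

11110111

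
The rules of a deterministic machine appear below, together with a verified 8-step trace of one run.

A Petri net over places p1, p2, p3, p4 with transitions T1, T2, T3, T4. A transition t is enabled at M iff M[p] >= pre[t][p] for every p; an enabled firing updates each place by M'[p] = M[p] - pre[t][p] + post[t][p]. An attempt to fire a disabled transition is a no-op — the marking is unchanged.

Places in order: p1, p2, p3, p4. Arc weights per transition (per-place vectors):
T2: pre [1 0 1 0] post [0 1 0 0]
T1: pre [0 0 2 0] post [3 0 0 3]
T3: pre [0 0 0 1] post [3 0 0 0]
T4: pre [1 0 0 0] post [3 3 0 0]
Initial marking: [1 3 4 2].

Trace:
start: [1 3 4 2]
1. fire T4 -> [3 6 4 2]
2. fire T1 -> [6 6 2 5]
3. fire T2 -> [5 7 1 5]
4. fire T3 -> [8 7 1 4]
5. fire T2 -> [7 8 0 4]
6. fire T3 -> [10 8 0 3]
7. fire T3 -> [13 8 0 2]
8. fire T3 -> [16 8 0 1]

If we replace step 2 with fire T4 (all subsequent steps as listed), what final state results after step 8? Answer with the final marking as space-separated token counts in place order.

9 11 2 0

(re-executing from step 2 with the substitution; state before step 2: [3 6 4 2])
2. fire T4 -> [5 9 4 2]
3. fire T2 -> [4 10 3 2]
4. fire T3 -> [7 10 3 1]
5. fire T2 -> [6 11 2 1]
6. fire T3 -> [9 11 2 0]
7. fire T3 -> [9 11 2 0]
8. fire T3 -> [9 11 2 0]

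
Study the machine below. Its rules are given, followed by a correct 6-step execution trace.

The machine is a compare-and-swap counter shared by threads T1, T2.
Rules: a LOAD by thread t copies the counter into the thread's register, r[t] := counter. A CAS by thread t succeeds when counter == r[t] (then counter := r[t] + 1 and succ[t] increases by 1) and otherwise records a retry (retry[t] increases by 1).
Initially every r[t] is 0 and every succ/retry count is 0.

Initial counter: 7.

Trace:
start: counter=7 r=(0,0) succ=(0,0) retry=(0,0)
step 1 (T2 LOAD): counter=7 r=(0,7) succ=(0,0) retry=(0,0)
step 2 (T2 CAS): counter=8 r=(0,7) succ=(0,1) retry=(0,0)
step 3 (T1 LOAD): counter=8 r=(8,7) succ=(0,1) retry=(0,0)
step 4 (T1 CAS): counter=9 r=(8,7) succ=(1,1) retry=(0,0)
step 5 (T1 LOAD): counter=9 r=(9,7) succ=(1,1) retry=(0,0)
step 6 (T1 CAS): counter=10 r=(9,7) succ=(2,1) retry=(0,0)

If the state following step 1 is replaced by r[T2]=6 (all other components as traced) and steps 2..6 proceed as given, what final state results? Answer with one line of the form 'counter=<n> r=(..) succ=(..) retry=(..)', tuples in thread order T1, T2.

counter=9 r=(8,6) succ=(2,0) retry=(0,1)

state after step 1 := counter=7 r=(0,6) succ=(0,0) retry=(0,0)
step 2 (T2 CAS): counter=7 r=(0,6) succ=(0,0) retry=(0,1)
step 3 (T1 LOAD): counter=7 r=(7,6) succ=(0,0) retry=(0,1)
step 4 (T1 CAS): counter=8 r=(7,6) succ=(1,0) retry=(0,1)
step 5 (T1 LOAD): counter=8 r=(8,6) succ=(1,0) retry=(0,1)
step 6 (T1 CAS): counter=9 r=(8,6) succ=(2,0) retry=(0,1)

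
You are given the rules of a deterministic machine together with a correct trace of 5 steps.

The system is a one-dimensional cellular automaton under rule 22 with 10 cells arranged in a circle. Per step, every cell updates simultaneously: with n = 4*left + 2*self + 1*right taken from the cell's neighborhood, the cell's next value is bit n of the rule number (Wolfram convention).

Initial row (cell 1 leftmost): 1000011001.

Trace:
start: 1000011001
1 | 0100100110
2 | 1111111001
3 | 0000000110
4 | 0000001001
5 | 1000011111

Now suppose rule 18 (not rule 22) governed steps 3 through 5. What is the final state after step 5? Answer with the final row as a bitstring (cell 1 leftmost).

(re-executing steps 3..5 under rule 18; state before step 3: 1111111001)
3 | 0000000110
4 | 0000001001
5 | 1000010110

1000010110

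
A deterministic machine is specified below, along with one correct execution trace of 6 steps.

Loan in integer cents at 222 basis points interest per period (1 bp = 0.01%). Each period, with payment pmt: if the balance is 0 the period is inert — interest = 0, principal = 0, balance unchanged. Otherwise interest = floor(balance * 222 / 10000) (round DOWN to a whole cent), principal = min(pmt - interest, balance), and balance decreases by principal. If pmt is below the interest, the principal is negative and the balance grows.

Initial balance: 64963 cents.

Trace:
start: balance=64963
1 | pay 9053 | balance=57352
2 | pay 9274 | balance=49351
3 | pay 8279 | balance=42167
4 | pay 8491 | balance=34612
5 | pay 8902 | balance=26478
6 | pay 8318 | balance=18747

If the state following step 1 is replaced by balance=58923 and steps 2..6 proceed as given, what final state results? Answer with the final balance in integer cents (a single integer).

20500

state after step 1 := balance=58923
2 | pay 9274 | balance=50957
3 | pay 8279 | balance=43809
4 | pay 8491 | balance=36290
5 | pay 8902 | balance=28193
6 | pay 8318 | balance=20500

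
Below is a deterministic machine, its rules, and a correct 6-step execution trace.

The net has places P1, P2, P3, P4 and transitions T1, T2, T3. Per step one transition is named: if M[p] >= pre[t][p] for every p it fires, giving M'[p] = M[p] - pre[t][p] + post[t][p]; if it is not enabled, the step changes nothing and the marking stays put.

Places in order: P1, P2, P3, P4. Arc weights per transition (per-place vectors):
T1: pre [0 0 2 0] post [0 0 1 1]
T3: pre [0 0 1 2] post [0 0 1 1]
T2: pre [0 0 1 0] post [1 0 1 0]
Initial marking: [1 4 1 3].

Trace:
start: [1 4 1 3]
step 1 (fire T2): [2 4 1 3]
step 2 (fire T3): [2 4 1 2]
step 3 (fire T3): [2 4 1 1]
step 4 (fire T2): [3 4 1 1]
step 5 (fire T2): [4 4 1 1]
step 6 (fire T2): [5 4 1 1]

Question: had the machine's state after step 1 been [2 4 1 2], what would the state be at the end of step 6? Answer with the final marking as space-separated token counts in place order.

state after step 1 := [2 4 1 2]
step 2 (fire T3): [2 4 1 1]
step 3 (fire T3): [2 4 1 1]
step 4 (fire T2): [3 4 1 1]
step 5 (fire T2): [4 4 1 1]
step 6 (fire T2): [5 4 1 1]

5 4 1 1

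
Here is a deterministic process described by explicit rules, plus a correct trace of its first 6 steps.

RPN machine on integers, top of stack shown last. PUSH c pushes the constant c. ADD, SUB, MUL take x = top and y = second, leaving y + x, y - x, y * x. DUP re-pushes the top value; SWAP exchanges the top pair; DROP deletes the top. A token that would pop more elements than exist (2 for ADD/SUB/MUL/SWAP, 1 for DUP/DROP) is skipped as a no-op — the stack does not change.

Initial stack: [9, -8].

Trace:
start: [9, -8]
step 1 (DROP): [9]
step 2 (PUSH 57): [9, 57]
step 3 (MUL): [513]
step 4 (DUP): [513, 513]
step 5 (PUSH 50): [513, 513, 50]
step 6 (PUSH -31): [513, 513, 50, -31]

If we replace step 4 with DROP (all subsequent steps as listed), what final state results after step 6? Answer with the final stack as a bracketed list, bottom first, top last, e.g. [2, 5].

(re-executing from step 4 with the substitution; state before step 4: [513])
step 4 (DROP): []
step 5 (PUSH 50): [50]
step 6 (PUSH -31): [50, -31]

[50, -31]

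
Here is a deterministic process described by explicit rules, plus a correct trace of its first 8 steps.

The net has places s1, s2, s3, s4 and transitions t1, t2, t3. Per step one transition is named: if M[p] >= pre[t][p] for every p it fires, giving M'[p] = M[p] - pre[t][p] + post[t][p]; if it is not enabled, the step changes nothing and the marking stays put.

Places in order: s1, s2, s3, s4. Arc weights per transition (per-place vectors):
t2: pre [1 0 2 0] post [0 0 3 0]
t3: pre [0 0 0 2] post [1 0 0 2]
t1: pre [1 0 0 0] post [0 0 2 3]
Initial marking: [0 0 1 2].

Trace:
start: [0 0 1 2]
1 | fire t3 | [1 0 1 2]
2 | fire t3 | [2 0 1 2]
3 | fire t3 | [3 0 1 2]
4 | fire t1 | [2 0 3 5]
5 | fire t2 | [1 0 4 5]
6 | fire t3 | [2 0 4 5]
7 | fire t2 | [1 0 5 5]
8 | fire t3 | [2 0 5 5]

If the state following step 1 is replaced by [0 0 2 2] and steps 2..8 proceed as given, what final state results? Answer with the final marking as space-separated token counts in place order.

state after step 1 := [0 0 2 2]
2 | fire t3 | [1 0 2 2]
3 | fire t3 | [2 0 2 2]
4 | fire t1 | [1 0 4 5]
5 | fire t2 | [0 0 5 5]
6 | fire t3 | [1 0 5 5]
7 | fire t2 | [0 0 6 5]
8 | fire t3 | [1 0 6 5]

1 0 6 5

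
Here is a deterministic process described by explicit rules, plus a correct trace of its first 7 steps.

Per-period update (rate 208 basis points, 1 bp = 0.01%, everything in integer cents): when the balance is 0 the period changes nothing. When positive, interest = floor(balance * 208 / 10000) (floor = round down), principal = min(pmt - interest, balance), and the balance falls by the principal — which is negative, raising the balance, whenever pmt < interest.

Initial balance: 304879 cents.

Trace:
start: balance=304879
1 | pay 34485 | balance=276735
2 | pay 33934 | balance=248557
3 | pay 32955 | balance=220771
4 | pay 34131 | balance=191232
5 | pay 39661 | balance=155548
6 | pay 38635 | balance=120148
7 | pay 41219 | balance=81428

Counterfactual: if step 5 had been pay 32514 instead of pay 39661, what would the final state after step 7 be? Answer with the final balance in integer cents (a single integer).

88875

(re-executing from step 5 with the substitution; state before step 5: balance=191232)
5 | pay 32514 | balance=162695
6 | pay 38635 | balance=127444
7 | pay 41219 | balance=88875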